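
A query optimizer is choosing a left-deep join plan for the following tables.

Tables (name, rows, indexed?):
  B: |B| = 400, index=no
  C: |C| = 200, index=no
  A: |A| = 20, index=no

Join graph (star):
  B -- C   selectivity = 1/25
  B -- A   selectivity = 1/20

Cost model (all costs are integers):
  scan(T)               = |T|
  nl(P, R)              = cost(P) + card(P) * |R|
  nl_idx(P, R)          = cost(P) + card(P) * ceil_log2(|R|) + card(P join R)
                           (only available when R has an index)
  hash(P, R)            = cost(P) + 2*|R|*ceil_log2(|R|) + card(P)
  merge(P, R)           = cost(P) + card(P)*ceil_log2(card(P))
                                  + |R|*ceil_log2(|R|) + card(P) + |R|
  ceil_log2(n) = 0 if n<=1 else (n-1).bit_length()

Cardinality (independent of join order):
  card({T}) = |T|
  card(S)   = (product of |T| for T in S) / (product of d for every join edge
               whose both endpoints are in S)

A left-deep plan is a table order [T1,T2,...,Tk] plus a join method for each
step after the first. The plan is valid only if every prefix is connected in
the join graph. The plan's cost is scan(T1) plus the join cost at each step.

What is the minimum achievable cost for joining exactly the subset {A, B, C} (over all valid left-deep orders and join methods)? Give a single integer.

Selinger DP over subsets of {A,B,C}:
  {B}: scan cost=400, card=400
  {C}: scan cost=200, card=200
  {A}: scan cost=20, card=20
  {BC}: card=3200; try (C,hash)→4000, (B,merge)→6000, (C,merge)→6200, (B,hash)→7600, (B,nl)→80200, (C,nl)→80400; best=4000 via (C,hash)
  {AB}: card=400; try (A,hash)→1000, (B,merge)→4140, (A,merge)→4520, (B,hash)→7240, (B,nl)→8020, (A,nl)→8400; best=1000 via (A,hash)
  {ABC}: card=3200; try (C,hash)→4600, (C,merge)→6800, (A,hash)→7400, (A,merge)→45720, (A,nl)→68000, (C,nl)→81000; best=4600 via (C,hash)

4600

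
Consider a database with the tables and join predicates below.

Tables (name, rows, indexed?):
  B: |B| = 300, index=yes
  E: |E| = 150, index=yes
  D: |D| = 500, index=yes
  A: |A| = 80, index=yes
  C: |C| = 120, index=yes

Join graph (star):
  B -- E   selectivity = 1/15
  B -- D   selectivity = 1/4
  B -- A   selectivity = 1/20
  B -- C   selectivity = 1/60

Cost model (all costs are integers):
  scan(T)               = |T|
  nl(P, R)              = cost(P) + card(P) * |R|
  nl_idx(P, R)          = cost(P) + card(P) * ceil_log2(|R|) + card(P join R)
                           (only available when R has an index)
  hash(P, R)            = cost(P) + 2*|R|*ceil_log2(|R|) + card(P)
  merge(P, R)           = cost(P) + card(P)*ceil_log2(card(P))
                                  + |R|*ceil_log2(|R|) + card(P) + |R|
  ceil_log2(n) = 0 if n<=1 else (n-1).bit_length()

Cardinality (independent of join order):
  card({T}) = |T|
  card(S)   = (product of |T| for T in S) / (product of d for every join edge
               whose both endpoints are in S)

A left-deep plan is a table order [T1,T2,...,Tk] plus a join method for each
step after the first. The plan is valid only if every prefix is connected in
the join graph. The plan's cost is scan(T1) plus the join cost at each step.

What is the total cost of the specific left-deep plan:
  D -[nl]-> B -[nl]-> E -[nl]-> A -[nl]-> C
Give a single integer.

step 1: scan D: cost=500, card=500
step 2: join B via nl
    card(P join B) = 500*300/(4) = 37500
    cost = 500 + 500*300 = 150500
step 3: join E via nl
    card(P join E) = 37500*150/(15) = 375000
    cost = 150500 + 37500*150 = 5775500
step 4: join A via nl
    card(P join A) = 375000*80/(20) = 1500000
    cost = 5775500 + 375000*80 = 35775500
step 5: join C via nl
    card(P join C) = 1500000*120/(60) = 3000000
    cost = 35775500 + 1500000*120 = 215775500

215775500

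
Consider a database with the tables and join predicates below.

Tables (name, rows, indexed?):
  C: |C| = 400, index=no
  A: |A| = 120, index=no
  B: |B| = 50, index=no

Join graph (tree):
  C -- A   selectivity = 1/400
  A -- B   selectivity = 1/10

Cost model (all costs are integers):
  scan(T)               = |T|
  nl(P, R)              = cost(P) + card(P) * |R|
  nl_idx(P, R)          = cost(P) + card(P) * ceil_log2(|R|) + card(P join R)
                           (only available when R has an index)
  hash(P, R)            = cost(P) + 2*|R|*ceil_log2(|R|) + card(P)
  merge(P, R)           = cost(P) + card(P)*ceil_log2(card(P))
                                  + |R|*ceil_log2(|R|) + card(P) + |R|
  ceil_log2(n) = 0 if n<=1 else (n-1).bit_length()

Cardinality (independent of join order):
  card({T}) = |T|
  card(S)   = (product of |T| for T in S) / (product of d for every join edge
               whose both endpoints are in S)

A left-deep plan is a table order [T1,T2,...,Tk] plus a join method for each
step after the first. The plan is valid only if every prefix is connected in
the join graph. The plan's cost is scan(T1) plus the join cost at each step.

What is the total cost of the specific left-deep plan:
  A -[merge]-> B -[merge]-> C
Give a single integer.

step 1: scan A: cost=120, card=120
step 2: join B via merge
    card(P join B) = 120*50/(10) = 600
    cost = 120 + 120*7 + 50*6 + 120 + 50 = 1430
step 3: join C via merge
    card(P join C) = 600*400/(400) = 600
    cost = 1430 + 600*10 + 400*9 + 600 + 400 = 12030

12030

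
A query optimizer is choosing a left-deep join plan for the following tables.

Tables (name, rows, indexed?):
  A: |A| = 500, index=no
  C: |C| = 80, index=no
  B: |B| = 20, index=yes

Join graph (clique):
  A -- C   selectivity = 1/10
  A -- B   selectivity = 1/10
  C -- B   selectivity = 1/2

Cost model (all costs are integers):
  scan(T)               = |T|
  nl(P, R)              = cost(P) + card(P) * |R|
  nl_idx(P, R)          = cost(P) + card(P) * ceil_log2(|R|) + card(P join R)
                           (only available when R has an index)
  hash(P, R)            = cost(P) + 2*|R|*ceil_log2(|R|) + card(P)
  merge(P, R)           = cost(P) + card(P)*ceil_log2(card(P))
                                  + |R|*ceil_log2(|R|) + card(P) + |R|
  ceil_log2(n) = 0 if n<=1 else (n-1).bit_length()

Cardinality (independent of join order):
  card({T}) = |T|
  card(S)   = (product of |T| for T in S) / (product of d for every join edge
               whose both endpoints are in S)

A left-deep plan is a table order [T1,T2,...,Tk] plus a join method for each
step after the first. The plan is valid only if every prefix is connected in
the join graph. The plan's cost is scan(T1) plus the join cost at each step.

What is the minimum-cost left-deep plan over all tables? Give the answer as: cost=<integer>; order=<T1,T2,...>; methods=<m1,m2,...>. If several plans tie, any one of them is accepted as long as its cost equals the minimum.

Selinger DP (subsets sized 1..n):
  {A}: scan cost=500, card=500
  {C}: scan cost=80, card=80
  {B}: scan cost=20, card=20
  {AC}: card=4000; try (C,hash)→2120, (A,merge)→5720, (C,merge)→6140, (A,hash)→9160, (A,nl)→40080, (C,nl)→40500; best=2120 via (C,hash)
  {AB}: card=1000; try (B,hash)→1200, (B,nl_idx)→4000, (A,merge)→5140, (B,merge)→5620, (A,hash)→9040, (A,nl)→10020 …(+1); best=1200 via (B,hash)
  {BC}: card=800; try (B,hash)→360, (C,merge)→780, (B,merge)→840, (C,hash)→1160, (B,nl_idx)→1280, (C,nl)→1620 …(+1); best=360 via (B,hash)
  {ABC}: card=4000; try (C,hash)→3320, (B,hash)→6320, (A,hash)→10160, (C,merge)→12840, (A,merge)→14160, (B,nl_idx)→26120 …(+4); best=3320 via (C,hash)

cost=3320; order=A,B,C; methods=hash,hash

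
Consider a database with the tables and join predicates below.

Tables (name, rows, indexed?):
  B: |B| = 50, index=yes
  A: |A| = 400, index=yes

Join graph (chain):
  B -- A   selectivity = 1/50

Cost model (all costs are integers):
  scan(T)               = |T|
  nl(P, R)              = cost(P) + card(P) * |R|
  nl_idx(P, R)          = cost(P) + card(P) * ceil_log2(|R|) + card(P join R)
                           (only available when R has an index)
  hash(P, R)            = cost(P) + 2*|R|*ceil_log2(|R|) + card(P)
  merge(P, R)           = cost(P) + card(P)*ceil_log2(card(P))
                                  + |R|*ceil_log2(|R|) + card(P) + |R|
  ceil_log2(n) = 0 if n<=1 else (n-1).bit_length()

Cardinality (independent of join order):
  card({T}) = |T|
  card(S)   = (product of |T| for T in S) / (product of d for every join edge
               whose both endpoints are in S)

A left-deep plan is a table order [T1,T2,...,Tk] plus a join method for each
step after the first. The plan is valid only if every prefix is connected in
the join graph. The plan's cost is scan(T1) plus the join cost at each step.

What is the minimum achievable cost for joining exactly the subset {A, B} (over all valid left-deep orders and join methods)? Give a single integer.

Selinger DP over subsets of {A,B}:
  {B}: scan cost=50, card=50
  {A}: scan cost=400, card=400
  {AB}: card=400; try (A,nl_idx)→900, (B,hash)→1400, (B,nl_idx)→3200, (A,merge)→4400, (B,merge)→4750, (A,hash)→7300 …(+2); best=900 via (A,nl_idx)

900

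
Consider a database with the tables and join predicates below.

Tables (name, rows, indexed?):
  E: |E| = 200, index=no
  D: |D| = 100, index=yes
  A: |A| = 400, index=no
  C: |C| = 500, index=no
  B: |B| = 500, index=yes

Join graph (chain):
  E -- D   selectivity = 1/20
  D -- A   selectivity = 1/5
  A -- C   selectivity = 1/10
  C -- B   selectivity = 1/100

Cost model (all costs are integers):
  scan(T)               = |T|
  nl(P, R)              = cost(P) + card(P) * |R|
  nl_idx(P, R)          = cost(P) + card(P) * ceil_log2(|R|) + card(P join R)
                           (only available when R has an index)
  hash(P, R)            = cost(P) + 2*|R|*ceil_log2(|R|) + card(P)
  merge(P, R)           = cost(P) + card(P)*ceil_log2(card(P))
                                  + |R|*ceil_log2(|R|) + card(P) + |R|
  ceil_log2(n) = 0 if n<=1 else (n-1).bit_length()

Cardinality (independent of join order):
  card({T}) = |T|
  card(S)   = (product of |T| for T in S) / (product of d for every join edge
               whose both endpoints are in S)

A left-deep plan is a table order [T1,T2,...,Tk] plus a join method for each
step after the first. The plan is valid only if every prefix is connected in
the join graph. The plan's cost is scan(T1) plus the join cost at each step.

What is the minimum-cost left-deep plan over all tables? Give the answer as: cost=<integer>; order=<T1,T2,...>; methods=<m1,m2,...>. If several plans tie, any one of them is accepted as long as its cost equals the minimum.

cost=2121800; order=C,B,A,D,E; methods=nl_idx,hash,hash,hash

Selinger DP (subsets sized 1..n):
  {E}: scan cost=200, card=200
  {D}: scan cost=100, card=100
  {A}: scan cost=400, card=400
  {C}: scan cost=500, card=500
  {B}: scan cost=500, card=500
  {DE}: card=1000; try (D,hash)→1800, (D,nl_idx)→2600, (E,merge)→2700, (D,merge)→2800, (E,hash)→3400, (E,nl)→20100 …(+1); best=1800 via (D,hash)
  {AD}: card=8000; try (D,hash)→2200, (A,merge)→4900, (D,merge)→5200, (A,hash)→7400, (D,nl_idx)→11200, (A,nl)→40100 …(+1); best=2200 via (D,hash)
  {AC}: card=20000; try (A,hash)→8200, (C,merge)→9400, (A,merge)→9500, (C,hash)→9800, (C,nl)→200400, (A,nl)→200500; best=8200 via (A,hash)
  {BC}: card=2500; try (B,nl_idx)→7500, (C,hash)→10000, (B,hash)→10000, (C,merge)→10500, (B,merge)→10500, (C,nl)→250500 …(+1); best=7500 via (B,nl_idx)
  {ADE}: card=80000; try (A,hash)→10000, (E,hash)→13400, (A,merge)→16800, (E,merge)→116000, (A,nl)→401800, (E,nl)→1602200; best=10000 via (A,hash)
  {ACD}: card=400000; try (C,hash)→19200, (D,hash)→29600, (C,merge)→119200, (D,merge)→329000, (D,nl_idx)→548200, (D,nl)→2008200 …(+1); best=19200 via (C,hash)
  {ABC}: card=100000; try (A,hash)→17200, (B,hash)→37200, (A,merge)→44000, (B,nl_idx)→288200, (B,merge)→333200, (A,nl)→1007500 …(+1); best=17200 via (A,hash)
  {ACDE}: card=4000000; try (C,hash)→99000, (E,hash)→422400, (C,merge)→1455000, (E,merge)→8021000, (C,nl)→40010000, (E,nl)→80019200; best=99000 via (C,hash)
  {ABCD}: card=2000000; try (D,hash)→118600, (B,hash)→428200, (D,merge)→1818000, (D,nl_idx)→2717200, (B,nl_idx)→5619200, (B,merge)→8024200 …(+2); best=118600 via (D,hash)
  {ABCDE}: card=20000000; try (E,hash)→2121800, (B,hash)→4108000, (E,merge)→44120400, (B,nl_idx)→56099000, (B,merge)→92104000, (E,nl)→400118600 …(+1); best=2121800 via (E,hash)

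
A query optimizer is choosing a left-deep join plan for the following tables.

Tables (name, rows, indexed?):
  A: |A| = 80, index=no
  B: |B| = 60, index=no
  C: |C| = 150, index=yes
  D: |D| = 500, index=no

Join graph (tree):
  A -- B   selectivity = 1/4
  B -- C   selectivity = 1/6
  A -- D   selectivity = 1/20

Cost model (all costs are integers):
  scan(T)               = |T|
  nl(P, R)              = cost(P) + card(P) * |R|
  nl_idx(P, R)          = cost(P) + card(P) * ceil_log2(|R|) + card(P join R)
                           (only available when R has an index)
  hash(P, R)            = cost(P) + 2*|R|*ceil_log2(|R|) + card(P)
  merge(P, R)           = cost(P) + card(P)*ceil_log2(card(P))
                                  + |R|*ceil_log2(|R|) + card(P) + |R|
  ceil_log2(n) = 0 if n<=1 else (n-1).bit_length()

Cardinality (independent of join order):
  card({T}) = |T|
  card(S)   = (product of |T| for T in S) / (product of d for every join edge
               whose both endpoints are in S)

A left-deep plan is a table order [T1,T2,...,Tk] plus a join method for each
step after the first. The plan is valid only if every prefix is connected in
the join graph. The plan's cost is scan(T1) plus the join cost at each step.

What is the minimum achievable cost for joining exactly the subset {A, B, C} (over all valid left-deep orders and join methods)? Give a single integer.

3640

Selinger DP over subsets of {A,B,C}:
  {A}: scan cost=80, card=80
  {B}: scan cost=60, card=60
  {C}: scan cost=150, card=150
  {AB}: card=1200; try (B,hash)→880, (A,merge)→1120, (B,merge)→1140, (A,hash)→1240, (A,nl)→4860, (B,nl)→4880; best=880 via (B,hash)
  {BC}: card=1500; try (B,hash)→1020, (C,merge)→1830, (B,merge)→1920, (C,nl_idx)→2040, (C,hash)→2520, (C,nl)→9060 …(+1); best=1020 via (B,hash)
  {ABC}: card=30000; try (A,hash)→3640, (C,hash)→4480, (C,merge)→16630, (A,merge)→19660, (C,nl_idx)→40480, (A,nl)→121020 …(+1); best=3640 via (A,hash)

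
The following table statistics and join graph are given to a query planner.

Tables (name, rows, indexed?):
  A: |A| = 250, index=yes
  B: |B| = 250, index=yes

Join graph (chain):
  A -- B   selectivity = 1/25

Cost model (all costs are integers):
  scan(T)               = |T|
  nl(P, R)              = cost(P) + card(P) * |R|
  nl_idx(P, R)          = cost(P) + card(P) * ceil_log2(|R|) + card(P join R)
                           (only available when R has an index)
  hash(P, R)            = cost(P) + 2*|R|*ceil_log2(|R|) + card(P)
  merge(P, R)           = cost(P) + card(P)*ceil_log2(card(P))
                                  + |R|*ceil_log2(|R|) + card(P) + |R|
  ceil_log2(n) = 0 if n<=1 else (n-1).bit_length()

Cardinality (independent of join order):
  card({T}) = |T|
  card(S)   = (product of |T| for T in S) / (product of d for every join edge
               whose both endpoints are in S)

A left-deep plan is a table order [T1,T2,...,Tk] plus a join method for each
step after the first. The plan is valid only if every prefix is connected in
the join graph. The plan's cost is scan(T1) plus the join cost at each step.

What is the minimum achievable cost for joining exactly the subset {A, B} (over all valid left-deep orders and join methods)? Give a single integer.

4500

Selinger DP over subsets of {A,B}:
  {A}: scan cost=250, card=250
  {B}: scan cost=250, card=250
  {AB}: card=2500; try (B,hash)→4500, (A,hash)→4500, (B,merge)→4750, (B,nl_idx)→4750, (A,merge)→4750, (A,nl_idx)→4750 …(+2); best=4500 via (B,hash)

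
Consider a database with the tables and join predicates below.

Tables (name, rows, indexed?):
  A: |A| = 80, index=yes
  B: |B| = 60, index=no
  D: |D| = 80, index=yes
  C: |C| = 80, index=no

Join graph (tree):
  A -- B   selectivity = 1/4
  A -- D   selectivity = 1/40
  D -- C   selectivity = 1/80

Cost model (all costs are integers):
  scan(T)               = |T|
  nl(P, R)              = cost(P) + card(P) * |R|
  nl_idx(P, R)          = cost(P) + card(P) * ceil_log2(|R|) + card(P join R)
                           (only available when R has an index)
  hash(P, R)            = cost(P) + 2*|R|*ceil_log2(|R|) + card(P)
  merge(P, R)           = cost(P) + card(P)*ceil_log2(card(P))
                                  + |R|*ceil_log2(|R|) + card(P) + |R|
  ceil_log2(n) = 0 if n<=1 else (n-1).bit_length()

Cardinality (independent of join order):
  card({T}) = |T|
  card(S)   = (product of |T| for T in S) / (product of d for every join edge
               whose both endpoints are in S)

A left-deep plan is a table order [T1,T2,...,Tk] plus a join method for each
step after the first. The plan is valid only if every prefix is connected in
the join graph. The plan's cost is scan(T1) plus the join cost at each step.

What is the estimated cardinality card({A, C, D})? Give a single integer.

160

Tables in S: A(80), C(80), D(80)
Edges inside S: A-D(d=40), D-C(d=80)
numerator = 80 * 80 * 80 = 512000
denominator = 40 * 80 = 3200
card(S) = 512000 / 3200 = 160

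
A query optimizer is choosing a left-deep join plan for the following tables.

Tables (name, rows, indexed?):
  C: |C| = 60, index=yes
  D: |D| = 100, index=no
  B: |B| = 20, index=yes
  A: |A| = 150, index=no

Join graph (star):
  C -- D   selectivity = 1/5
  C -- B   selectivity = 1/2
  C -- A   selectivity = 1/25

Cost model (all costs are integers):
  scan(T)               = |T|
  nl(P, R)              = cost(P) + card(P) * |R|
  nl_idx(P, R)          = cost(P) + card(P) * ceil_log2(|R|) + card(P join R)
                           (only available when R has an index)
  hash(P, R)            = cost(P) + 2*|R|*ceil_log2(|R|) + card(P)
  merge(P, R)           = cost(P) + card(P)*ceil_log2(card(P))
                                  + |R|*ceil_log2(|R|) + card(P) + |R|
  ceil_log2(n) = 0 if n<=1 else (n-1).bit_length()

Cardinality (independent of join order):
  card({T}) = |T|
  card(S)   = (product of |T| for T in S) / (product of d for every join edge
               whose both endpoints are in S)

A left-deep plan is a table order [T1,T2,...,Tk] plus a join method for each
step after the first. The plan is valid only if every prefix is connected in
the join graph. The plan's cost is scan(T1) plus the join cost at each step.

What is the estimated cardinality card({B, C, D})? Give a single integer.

Tables in S: B(20), C(60), D(100)
Edges inside S: C-D(d=5), C-B(d=2)
numerator = 20 * 60 * 100 = 120000
denominator = 5 * 2 = 10
card(S) = 120000 / 10 = 12000

12000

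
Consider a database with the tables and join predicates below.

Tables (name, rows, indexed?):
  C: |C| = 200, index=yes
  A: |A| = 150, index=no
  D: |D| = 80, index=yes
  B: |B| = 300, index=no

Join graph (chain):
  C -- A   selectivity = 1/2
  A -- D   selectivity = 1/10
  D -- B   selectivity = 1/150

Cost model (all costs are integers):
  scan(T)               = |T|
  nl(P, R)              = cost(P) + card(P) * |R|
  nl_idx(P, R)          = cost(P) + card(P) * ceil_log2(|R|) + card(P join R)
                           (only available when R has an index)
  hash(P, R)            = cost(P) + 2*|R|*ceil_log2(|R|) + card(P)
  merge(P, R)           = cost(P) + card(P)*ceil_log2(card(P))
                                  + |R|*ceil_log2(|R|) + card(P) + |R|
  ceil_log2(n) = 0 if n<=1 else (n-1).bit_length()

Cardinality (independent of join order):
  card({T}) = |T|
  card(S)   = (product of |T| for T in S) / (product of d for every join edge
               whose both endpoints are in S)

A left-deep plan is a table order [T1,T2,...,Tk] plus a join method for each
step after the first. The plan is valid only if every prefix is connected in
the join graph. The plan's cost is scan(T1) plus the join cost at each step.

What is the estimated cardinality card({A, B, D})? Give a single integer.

2400

Tables in S: A(150), B(300), D(80)
Edges inside S: A-D(d=10), D-B(d=150)
numerator = 150 * 300 * 80 = 3600000
denominator = 10 * 150 = 1500
card(S) = 3600000 / 1500 = 2400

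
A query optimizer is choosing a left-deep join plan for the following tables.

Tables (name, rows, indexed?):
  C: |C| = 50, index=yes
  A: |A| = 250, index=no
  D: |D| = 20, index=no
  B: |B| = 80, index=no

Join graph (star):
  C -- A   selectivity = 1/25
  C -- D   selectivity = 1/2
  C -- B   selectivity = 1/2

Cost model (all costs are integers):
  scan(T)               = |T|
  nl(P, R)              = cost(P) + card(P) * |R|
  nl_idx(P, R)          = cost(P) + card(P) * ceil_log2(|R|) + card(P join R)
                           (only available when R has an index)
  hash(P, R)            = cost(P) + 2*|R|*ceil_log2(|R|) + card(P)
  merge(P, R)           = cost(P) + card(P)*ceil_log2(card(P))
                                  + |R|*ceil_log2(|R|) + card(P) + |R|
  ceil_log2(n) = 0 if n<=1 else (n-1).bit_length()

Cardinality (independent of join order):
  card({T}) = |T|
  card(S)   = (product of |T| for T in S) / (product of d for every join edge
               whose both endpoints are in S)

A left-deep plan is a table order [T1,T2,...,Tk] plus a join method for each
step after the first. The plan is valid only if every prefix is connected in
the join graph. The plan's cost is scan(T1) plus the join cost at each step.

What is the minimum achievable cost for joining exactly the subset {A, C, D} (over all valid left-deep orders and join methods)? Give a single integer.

1800

Selinger DP over subsets of {A,C,D}:
  {C}: scan cost=50, card=50
  {A}: scan cost=250, card=250
  {D}: scan cost=20, card=20
  {AC}: card=500; try (C,hash)→1100, (C,nl_idx)→2250, (A,merge)→2650, (C,merge)→2850, (A,hash)→4100, (A,nl)→12550 …(+1); best=1100 via (C,hash)
  {CD}: card=500; try (D,hash)→300, (C,merge)→490, (D,merge)→520, (C,hash)→640, (C,nl_idx)→640, (C,nl)→1020 …(+1); best=300 via (D,hash)
  {ACD}: card=5000; try (D,hash)→1800, (A,hash)→4800, (D,merge)→6220, (A,merge)→7550, (D,nl)→11100, (A,nl)→125300; best=1800 via (D,hash)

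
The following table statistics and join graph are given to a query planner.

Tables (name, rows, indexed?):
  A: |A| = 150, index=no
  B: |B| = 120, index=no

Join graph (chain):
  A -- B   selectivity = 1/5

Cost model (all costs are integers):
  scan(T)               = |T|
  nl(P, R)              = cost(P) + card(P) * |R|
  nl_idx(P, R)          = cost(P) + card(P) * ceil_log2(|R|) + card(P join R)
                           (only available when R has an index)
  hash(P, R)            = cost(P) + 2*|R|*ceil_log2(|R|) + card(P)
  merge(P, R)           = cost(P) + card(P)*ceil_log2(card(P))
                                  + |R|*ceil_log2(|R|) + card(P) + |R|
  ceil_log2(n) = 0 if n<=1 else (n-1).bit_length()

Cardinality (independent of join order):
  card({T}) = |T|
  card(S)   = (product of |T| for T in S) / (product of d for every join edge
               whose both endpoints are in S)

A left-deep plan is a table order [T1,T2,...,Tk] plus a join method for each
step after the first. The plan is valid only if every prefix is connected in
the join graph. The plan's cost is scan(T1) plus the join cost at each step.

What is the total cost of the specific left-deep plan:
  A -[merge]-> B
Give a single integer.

2460

step 1: scan A: cost=150, card=150
step 2: join B via merge
    card(P join B) = 150*120/(5) = 3600
    cost = 150 + 150*8 + 120*7 + 150 + 120 = 2460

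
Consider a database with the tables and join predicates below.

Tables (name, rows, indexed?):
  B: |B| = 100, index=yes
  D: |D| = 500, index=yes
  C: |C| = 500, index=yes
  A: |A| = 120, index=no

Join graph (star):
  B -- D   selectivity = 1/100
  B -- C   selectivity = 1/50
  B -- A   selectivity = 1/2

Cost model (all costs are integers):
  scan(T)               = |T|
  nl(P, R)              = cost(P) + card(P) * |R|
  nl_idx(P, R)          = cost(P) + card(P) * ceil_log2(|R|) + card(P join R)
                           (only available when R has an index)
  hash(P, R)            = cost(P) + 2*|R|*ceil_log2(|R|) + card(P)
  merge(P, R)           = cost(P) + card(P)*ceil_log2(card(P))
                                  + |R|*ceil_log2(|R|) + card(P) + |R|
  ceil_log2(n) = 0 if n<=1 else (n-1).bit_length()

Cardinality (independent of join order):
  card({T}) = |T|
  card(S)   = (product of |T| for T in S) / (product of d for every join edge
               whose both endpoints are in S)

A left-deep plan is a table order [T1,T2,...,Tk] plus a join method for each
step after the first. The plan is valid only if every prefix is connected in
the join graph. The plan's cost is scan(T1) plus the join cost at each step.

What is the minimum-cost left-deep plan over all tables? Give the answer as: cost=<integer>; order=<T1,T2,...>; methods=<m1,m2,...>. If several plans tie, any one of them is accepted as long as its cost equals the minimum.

cost=17680; order=B,D,C,A; methods=nl_idx,hash,hash

Selinger DP (subsets sized 1..n):
  {B}: scan cost=100, card=100
  {D}: scan cost=500, card=500
  {C}: scan cost=500, card=500
  {A}: scan cost=120, card=120
  {BD}: card=500; try (D,nl_idx)→1500, (B,hash)→2400, (B,nl_idx)→4500, (D,merge)→5900, (B,merge)→6300, (D,hash)→9200 …(+2); best=1500 via (D,nl_idx)
  {BC}: card=1000; try (C,nl_idx)→2000, (B,hash)→2400, (B,nl_idx)→5000, (C,merge)→5900, (B,merge)→6300, (C,hash)→9200 …(+2); best=2000 via (C,nl_idx)
  {AB}: card=6000; try (B,hash)→1640, (A,merge)→1860, (B,merge)→1880, (A,hash)→1880, (B,nl_idx)→6960, (A,nl)→12100 …(+1); best=1640 via (B,hash)
  {BCD}: card=5000; try (C,hash)→11000, (C,nl_idx)→11000, (C,merge)→11500, (D,hash)→12000, (D,nl_idx)→16000, (D,merge)→18000 …(+2); best=11000 via (C,hash)
  {ABD}: card=30000; try (A,hash)→3680, (A,merge)→7460, (D,hash)→16640, (A,nl)→61500, (D,nl_idx)→85640, (D,merge)→90640 …(+1); best=3680 via (A,hash)
  {ABC}: card=60000; try (A,hash)→4680, (A,merge)→13960, (C,hash)→16640, (C,merge)→90640, (C,nl_idx)→115640, (A,nl)→122000 …(+1); best=4680 via (A,hash)
  {ABCD}: card=300000; try (A,hash)→17680, (C,hash)→42680, (D,hash)→73680, (A,merge)→81960, (C,merge)→488680, (C,nl_idx)→573680 …(+5); best=17680 via (A,hash)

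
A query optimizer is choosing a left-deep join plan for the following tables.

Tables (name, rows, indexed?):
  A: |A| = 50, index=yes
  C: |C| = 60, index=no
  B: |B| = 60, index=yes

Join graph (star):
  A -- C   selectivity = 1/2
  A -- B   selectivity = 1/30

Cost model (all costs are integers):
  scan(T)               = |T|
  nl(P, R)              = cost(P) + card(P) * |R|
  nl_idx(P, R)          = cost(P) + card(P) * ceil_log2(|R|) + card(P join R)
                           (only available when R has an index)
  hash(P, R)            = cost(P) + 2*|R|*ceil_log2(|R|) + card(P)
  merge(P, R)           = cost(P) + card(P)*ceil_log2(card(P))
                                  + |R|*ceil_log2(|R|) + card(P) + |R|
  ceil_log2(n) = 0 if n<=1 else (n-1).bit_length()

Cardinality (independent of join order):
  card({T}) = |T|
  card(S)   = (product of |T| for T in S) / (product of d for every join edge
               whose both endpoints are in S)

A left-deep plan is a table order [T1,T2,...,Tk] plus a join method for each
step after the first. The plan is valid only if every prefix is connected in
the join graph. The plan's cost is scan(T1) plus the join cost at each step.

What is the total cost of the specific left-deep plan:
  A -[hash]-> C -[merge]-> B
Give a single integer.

19240

step 1: scan A: cost=50, card=50
step 2: join C via hash
    card(P join C) = 50*60/(2) = 1500
    cost = 50 + 2*60*6 + 50 = 820
step 3: join B via merge
    card(P join B) = 1500*60/(30) = 3000
    cost = 820 + 1500*11 + 60*6 + 1500 + 60 = 19240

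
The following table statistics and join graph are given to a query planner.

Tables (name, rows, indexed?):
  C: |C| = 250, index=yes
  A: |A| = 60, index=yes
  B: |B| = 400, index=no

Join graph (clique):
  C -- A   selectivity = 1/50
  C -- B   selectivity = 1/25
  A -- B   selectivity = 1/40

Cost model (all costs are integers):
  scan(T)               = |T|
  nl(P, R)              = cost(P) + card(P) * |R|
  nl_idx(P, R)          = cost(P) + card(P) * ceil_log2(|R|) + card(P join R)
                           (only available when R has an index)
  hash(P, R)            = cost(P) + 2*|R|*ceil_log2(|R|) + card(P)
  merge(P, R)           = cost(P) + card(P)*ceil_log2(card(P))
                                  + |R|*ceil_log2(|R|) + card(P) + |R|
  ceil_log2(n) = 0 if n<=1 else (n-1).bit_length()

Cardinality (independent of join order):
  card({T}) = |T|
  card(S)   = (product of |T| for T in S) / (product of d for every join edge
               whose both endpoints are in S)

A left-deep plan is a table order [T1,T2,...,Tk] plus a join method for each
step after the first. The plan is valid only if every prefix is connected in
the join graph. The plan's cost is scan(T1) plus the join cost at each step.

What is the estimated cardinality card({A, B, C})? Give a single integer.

Tables in S: A(60), B(400), C(250)
Edges inside S: C-A(d=50), C-B(d=25), A-B(d=40)
numerator = 60 * 400 * 250 = 6000000
denominator = 50 * 25 * 40 = 50000
card(S) = 6000000 / 50000 = 120

120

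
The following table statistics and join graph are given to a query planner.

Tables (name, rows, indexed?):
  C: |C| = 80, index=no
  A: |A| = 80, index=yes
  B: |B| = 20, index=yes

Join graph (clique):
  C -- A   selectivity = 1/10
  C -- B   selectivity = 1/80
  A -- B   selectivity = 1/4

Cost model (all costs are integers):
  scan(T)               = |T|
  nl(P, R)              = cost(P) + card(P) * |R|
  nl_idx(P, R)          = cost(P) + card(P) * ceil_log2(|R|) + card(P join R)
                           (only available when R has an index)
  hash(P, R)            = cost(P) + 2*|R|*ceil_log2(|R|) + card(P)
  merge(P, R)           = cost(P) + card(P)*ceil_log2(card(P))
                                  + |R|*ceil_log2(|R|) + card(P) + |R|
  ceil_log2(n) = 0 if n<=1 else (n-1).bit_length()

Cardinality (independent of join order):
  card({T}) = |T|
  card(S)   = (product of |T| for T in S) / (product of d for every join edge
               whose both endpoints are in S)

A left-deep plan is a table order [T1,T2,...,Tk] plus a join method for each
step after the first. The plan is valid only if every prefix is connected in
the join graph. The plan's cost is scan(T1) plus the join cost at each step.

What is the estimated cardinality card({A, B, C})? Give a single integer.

40

Tables in S: A(80), B(20), C(80)
Edges inside S: C-A(d=10), C-B(d=80), A-B(d=4)
numerator = 80 * 20 * 80 = 128000
denominator = 10 * 80 * 4 = 3200
card(S) = 128000 / 3200 = 40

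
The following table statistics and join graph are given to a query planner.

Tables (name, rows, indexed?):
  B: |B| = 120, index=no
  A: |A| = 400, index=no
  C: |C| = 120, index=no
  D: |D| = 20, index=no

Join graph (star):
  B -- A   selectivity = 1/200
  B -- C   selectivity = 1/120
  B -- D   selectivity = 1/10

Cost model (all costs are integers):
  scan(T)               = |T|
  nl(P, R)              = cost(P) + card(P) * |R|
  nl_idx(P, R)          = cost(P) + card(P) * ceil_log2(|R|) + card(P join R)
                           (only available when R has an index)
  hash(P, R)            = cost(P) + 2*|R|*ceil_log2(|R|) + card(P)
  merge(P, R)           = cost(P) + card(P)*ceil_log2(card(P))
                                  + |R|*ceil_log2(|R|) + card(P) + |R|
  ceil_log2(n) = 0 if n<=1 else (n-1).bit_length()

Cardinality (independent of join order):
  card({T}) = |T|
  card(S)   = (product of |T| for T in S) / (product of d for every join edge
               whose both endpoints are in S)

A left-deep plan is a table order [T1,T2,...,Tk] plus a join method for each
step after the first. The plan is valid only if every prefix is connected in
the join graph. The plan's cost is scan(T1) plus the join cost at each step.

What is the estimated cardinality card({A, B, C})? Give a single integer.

240

Tables in S: A(400), B(120), C(120)
Edges inside S: B-A(d=200), B-C(d=120)
numerator = 400 * 120 * 120 = 5760000
denominator = 200 * 120 = 24000
card(S) = 5760000 / 24000 = 240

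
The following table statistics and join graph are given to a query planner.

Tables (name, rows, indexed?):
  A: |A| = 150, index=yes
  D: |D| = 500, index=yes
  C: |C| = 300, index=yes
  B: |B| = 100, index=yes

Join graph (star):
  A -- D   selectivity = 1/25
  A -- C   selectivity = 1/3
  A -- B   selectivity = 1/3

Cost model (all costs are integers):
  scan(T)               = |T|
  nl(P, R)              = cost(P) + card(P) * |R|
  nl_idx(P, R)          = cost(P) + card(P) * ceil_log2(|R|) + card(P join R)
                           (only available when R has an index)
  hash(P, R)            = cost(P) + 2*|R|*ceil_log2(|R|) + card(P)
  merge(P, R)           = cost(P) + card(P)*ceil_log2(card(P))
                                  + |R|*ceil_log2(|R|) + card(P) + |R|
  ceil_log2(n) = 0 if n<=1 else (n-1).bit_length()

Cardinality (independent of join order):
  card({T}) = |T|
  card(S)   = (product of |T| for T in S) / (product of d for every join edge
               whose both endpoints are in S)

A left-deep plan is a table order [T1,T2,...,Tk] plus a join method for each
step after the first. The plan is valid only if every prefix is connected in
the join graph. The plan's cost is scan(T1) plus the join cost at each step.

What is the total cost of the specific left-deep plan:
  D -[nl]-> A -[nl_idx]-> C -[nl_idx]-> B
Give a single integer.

12502500

step 1: scan D: cost=500, card=500
step 2: join A via nl
    card(P join A) = 500*150/(25) = 3000
    cost = 500 + 500*150 = 75500
step 3: join C via nl_idx
    card(P join C) = 3000*300/(3) = 300000
    cost = 75500 + 3000*9 + 300000 = 402500
step 4: join B via nl_idx
    card(P join B) = 300000*100/(3) = 10000000
    cost = 402500 + 300000*7 + 10000000 = 12502500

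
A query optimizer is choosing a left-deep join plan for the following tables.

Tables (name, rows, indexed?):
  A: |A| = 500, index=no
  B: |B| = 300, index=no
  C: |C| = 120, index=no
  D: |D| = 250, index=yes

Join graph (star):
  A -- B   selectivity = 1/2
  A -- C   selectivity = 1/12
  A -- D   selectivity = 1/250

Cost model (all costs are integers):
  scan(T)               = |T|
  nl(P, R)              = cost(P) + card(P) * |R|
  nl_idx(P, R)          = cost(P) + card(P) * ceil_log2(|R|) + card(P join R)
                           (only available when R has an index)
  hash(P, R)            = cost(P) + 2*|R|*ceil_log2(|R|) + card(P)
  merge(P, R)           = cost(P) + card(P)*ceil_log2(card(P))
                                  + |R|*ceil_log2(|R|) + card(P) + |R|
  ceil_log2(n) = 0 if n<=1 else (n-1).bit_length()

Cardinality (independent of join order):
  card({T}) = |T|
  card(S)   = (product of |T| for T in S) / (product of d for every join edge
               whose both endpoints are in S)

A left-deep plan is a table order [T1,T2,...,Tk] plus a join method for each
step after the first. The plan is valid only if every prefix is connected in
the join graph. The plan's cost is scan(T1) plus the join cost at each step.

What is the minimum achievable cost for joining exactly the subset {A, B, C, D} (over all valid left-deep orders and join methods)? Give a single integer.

17580

Selinger DP over subsets of {A,B,C,D}:
  {A}: scan cost=500, card=500
  {B}: scan cost=300, card=300
  {C}: scan cost=120, card=120
  {D}: scan cost=250, card=250
  {AB}: card=75000; try (B,hash)→6400, (A,merge)→8300, (B,merge)→8500, (A,hash)→9600, (A,nl)→150300, (B,nl)→150500; best=6400 via (B,hash)
  {AC}: card=5000; try (C,hash)→2680, (A,merge)→6080, (C,merge)→6460, (A,hash)→9240, (A,nl)→60120, (C,nl)→60500; best=2680 via (C,hash)
  {AD}: card=500; try (D,hash)→5000, (D,nl_idx)→5000, (A,merge)→7500, (D,merge)→7750, (A,hash)→9500, (A,nl)→125250 …(+1); best=5000 via (D,hash)
  {ABC}: card=750000; try (B,hash)→13080, (B,merge)→75680, (C,hash)→83080, (C,merge)→1357360, (B,nl)→1502680, (C,nl)→9006400; best=13080 via (B,hash)
  {ABD}: card=75000; try (B,hash)→10900, (B,merge)→13000, (D,hash)→85400, (B,nl)→155000, (D,nl_idx)→681400, (D,merge)→1358650 …(+1); best=10900 via (B,hash)
  {ACD}: card=5000; try (C,hash)→7180, (C,merge)→10960, (D,hash)→11680, (D,nl_idx)→47680, (C,nl)→65000, (D,merge)→74930 …(+1); best=7180 via (C,hash)
  {ABCD}: card=750000; try (B,hash)→17580, (B,merge)→80180, (C,hash)→87580, (D,hash)→767080, (C,merge)→1361860, (B,nl)→1507180 …(+4); best=17580 via (B,hash)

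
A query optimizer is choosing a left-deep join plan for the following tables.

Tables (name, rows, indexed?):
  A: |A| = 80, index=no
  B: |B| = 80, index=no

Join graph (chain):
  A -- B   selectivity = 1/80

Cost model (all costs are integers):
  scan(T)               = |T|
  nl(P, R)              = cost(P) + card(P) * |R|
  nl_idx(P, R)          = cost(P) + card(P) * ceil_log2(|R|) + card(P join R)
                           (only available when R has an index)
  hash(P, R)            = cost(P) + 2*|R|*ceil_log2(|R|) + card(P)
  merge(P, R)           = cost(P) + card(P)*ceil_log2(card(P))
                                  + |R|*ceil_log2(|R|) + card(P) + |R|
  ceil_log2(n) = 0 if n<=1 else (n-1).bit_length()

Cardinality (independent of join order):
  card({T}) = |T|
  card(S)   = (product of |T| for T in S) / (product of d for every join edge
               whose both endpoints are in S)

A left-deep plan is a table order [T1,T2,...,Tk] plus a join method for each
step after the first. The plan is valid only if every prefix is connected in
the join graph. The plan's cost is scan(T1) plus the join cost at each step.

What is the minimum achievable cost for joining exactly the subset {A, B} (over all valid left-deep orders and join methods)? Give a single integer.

Selinger DP over subsets of {A,B}:
  {A}: scan cost=80, card=80
  {B}: scan cost=80, card=80
  {AB}: card=80; try (B,hash)→1280, (A,hash)→1280, (B,merge)→1360, (A,merge)→1360, (B,nl)→6480, (A,nl)→6480; best=1280 via (B,hash)

1280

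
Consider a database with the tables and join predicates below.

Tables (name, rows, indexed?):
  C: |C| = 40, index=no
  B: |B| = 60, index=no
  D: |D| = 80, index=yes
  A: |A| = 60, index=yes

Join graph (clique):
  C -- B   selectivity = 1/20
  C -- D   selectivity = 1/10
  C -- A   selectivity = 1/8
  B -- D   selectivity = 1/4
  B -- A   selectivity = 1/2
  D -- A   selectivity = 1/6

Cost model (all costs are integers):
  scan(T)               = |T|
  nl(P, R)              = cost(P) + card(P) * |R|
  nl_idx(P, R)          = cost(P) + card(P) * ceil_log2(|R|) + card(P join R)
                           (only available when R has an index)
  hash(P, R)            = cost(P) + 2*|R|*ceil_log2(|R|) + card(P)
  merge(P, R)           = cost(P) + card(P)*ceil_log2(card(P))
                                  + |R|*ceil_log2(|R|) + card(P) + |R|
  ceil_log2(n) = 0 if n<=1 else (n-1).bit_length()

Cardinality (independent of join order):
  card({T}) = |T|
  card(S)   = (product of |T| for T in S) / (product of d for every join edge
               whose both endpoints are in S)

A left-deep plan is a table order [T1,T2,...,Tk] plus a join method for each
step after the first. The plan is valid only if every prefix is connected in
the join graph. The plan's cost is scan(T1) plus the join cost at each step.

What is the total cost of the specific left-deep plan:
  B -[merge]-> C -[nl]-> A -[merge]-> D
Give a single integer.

step 1: scan B: cost=60, card=60
step 2: join C via merge
    card(P join C) = 60*40/(20) = 120
    cost = 60 + 60*6 + 40*6 + 60 + 40 = 760
step 3: join A via nl
    card(P join A) = 120*60/(8*2) = 450
    cost = 760 + 120*60 = 7960
step 4: join D via merge
    card(P join D) = 450*80/(10*4*6) = 150
    cost = 7960 + 450*9 + 80*7 + 450 + 80 = 13100

13100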